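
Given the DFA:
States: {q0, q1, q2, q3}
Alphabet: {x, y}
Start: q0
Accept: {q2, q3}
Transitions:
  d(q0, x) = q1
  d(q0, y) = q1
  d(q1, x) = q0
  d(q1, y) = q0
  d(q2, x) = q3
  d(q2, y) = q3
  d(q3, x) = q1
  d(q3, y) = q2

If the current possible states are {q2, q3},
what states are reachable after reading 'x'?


Apply transition on 'x' from each current state:
  d(q2, x) = q3
  d(q3, x) = q1

{q1, q3}


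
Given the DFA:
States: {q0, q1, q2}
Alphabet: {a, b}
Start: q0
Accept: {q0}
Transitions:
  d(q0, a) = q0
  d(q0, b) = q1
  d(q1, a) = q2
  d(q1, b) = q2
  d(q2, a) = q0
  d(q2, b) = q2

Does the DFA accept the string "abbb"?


Trace: q0 -> q0 -> q1 -> q2 -> q2
Final state: q2
Accept states: {q0}

No, rejected (final state q2 is not an accept state)


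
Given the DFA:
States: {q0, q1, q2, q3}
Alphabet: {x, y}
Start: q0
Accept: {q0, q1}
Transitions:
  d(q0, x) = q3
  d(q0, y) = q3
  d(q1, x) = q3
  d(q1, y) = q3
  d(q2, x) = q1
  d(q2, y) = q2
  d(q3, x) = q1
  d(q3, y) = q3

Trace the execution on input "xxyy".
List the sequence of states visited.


Input: xxyy
d(q0, x) = q3
d(q3, x) = q1
d(q1, y) = q3
d(q3, y) = q3


q0 -> q3 -> q1 -> q3 -> q3


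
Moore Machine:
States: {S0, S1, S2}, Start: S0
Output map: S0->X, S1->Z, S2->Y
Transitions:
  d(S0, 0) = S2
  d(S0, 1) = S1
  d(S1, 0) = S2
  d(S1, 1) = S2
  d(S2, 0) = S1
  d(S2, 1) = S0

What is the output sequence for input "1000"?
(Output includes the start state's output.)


Start: S0 (output X)
  --1--> S1 (output Z)
  --0--> S2 (output Y)
  --0--> S1 (output Z)
  --0--> S2 (output Y)

"XZYZY"


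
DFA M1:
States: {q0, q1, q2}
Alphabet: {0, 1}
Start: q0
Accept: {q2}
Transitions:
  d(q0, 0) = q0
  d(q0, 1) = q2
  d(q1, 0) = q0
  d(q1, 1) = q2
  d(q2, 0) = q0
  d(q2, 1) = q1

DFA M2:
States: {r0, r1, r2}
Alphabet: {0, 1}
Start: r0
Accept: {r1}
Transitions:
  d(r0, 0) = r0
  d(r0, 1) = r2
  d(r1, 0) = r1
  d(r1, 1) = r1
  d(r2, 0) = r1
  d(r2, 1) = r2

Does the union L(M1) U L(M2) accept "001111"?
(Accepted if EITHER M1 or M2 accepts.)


M1: final=q1 accepted=False
M2: final=r2 accepted=False

No, union rejects (neither accepts)


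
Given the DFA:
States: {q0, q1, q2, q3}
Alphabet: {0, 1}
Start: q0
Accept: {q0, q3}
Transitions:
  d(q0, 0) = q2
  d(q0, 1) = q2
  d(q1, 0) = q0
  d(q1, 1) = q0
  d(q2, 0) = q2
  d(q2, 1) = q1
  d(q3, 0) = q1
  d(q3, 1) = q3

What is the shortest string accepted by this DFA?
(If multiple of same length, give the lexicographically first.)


BFS by string length (lex-first path to each state shown):
  len 0: q0<-""
Found accept state at length 0.

"" (empty string)


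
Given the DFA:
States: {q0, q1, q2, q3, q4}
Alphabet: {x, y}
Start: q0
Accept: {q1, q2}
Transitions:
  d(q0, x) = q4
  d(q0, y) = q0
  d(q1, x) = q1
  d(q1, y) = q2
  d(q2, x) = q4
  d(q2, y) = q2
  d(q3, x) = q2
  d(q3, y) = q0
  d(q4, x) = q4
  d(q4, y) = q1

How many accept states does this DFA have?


Accept states listed: {q1, q2}
Counting: q1(1) q2(2)

2


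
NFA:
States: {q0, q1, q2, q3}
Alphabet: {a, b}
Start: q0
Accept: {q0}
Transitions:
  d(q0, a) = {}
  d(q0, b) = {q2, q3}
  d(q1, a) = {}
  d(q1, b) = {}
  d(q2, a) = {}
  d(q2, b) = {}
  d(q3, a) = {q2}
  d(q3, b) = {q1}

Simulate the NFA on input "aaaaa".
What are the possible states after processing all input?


Start: {q0}
  --a--> {}
  --a--> {}
  --a--> {}
  --a--> {}
  --a--> {}

{} (empty set, no valid transitions)


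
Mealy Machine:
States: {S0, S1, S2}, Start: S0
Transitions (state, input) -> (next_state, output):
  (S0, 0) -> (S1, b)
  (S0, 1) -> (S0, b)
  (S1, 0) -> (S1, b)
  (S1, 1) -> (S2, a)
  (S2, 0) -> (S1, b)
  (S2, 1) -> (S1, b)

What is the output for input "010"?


Step-by-step:
  (S0, 0) -> (S1, b)
  (S1, 1) -> (S2, a)
  (S2, 0) -> (S1, b)

"bab"


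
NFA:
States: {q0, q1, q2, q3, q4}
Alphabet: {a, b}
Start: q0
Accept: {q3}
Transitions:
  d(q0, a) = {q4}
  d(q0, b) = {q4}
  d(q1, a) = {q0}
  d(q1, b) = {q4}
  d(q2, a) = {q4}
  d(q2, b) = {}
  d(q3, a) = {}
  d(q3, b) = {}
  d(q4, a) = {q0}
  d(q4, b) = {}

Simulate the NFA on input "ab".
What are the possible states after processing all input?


Start: {q0}
  --a--> {q4}
  --b--> {}

{} (empty set, no valid transitions)


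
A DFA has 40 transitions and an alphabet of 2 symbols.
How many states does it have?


Each state has exactly one transition per symbol.
states = transitions / |alphabet| = 40 / 2 = 20

20


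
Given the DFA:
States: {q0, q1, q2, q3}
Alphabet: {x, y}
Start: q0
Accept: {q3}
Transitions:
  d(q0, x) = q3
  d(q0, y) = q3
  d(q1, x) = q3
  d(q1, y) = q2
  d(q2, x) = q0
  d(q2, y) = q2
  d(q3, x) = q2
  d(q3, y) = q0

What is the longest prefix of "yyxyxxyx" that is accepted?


Run the DFA, marking each prefix where the state is accepting:
  "" -> q0 [reject]
  "y" -> q3 [accept]
  "yy" -> q0 [reject]
  "yyx" -> q3 [accept]
  "yyxy" -> q0 [reject]
  "yyxyx" -> q3 [accept]
  "yyxyxx" -> q2 [reject]
  "yyxyxxy" -> q2 [reject]
  "yyxyxxyx" -> q0 [reject]

"yyxyx"


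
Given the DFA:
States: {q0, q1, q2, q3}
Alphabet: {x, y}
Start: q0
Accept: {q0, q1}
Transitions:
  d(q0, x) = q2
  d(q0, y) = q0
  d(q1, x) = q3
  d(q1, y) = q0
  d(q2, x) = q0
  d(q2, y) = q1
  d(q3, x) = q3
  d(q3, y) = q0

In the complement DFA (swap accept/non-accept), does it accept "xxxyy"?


Trace: q0 -> q2 -> q0 -> q2 -> q1 -> q0
Final: q0
Original accept: {q0, q1}
Complement: q0 is in original accept

No, complement rejects (original accepts)


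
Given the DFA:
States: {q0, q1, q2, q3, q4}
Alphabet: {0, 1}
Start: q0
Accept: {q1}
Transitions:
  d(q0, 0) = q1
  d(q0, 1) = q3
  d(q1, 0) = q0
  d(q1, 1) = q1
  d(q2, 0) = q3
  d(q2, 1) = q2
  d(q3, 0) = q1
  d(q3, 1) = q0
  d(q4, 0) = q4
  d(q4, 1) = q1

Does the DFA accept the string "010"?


Trace: q0 -> q1 -> q1 -> q0
Final state: q0
Accept states: {q1}

No, rejected (final state q0 is not an accept state)


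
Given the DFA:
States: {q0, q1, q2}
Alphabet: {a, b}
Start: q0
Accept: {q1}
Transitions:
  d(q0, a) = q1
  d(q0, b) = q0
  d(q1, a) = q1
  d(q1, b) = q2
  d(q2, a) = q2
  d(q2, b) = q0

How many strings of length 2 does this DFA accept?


Enumerating all length-2 strings:
  "aa" -> q1 [accept]
  "ab" -> q2 [reject]
  "ba" -> q1 [accept]
  "bb" -> q0 [reject]

2 out of 4


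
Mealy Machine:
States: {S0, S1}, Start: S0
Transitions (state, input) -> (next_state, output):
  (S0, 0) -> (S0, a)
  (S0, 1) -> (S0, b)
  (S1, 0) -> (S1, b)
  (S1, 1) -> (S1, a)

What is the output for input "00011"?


Step-by-step:
  (S0, 0) -> (S0, a)
  (S0, 0) -> (S0, a)
  (S0, 0) -> (S0, a)
  (S0, 1) -> (S0, b)
  (S0, 1) -> (S0, b)

"aaabb"


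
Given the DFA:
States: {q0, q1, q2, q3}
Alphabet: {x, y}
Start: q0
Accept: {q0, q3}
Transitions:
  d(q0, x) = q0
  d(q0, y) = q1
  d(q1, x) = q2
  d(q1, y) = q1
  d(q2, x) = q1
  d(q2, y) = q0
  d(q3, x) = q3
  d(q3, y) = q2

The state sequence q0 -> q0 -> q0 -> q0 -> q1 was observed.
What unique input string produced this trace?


Trace back each transition to find the symbol:
  q0 --[x]--> q0
  q0 --[x]--> q0
  q0 --[x]--> q0
  q0 --[y]--> q1

"xxxy"


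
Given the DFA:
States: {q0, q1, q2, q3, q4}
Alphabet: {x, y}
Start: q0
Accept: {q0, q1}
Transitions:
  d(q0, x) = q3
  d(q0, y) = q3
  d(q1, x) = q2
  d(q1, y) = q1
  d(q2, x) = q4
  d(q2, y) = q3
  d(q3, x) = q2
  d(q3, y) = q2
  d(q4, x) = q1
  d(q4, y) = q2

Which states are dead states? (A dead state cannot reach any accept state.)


Forward reachability from each state:
  q0 -> reaches accept state q0 (live)
  q1 -> reaches accept state q1 (live)
  q2 -> reaches accept state q1 (live)
  q3 -> reaches accept state q1 (live)
  q4 -> reaches accept state q1 (live)

None (all states can reach an accept state)


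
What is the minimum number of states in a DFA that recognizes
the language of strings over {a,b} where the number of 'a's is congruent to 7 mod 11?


States track (count of 'a') mod 11.
Need 11 states: one per remainder 0..10; accept = remainder 7.

11


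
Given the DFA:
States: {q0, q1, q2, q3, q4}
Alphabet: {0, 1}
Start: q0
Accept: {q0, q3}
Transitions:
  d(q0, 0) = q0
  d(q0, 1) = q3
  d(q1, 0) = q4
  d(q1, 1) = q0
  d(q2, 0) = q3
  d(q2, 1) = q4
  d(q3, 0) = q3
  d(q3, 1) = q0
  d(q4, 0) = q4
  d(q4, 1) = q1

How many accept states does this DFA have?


Accept states listed: {q0, q3}
Counting: q0(1) q3(2)

2


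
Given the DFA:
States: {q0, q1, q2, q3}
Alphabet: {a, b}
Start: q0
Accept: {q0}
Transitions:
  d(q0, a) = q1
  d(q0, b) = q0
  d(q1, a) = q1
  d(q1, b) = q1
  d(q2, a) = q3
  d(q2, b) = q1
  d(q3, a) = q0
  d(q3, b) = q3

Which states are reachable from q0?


BFS from q0:
  layer 0: {q0}
  layer 1: {q1}

{q0, q1}


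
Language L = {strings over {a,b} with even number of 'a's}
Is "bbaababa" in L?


count('a') = 4; 4 mod 2 = 0

Yes, "bbaababa" is in L


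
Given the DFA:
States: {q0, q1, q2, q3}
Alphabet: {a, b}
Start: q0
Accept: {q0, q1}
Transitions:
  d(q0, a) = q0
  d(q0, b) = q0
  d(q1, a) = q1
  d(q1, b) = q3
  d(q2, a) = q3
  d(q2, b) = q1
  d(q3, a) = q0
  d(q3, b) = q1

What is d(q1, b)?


Looking up transition d(q1, b)

q3


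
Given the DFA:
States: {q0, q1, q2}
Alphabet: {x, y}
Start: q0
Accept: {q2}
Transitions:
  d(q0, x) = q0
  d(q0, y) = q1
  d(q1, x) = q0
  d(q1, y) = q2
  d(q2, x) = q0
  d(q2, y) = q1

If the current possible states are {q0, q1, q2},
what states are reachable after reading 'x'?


Apply transition on 'x' from each current state:
  d(q0, x) = q0
  d(q1, x) = q0
  d(q2, x) = q0

{q0}


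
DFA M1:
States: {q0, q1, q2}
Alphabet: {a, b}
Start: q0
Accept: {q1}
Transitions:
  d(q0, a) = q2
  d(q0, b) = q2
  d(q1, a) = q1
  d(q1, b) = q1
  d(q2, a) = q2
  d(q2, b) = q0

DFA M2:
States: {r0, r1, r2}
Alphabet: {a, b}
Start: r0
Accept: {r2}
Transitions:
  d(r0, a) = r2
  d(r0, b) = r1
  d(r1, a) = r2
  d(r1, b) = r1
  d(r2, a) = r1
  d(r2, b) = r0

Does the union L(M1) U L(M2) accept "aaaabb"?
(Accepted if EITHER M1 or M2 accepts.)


M1: final=q2 accepted=False
M2: final=r1 accepted=False

No, union rejects (neither accepts)


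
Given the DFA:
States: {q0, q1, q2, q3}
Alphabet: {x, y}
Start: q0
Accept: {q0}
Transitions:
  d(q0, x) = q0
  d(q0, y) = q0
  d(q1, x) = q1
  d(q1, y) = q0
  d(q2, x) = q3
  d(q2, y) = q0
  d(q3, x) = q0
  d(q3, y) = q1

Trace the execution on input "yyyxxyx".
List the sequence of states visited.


Input: yyyxxyx
d(q0, y) = q0
d(q0, y) = q0
d(q0, y) = q0
d(q0, x) = q0
d(q0, x) = q0
d(q0, y) = q0
d(q0, x) = q0


q0 -> q0 -> q0 -> q0 -> q0 -> q0 -> q0 -> q0


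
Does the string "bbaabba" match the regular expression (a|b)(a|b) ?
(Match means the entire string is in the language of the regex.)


|string| = 7; first = 'b'; last = 'a'

No, "bbaabba" does not match (a|b)(a|b)


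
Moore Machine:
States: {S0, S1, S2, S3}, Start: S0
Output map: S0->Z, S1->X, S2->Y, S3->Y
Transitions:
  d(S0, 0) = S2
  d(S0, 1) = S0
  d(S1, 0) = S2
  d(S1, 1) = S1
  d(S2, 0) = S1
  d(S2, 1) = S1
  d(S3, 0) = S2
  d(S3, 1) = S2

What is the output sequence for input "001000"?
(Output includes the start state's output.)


Start: S0 (output Z)
  --0--> S2 (output Y)
  --0--> S1 (output X)
  --1--> S1 (output X)
  --0--> S2 (output Y)
  --0--> S1 (output X)
  --0--> S2 (output Y)

"ZYXXYXY"


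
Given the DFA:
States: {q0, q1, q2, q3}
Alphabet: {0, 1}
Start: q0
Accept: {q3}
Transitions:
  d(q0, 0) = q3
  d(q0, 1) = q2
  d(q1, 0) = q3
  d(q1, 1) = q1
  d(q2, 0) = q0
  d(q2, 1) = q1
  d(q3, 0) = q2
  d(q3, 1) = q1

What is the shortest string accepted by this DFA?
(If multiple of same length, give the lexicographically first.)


BFS by string length (lex-first path to each state shown):
  len 0: q0<-""
  len 1: q2<-"1", q3<-"0"
Found accept state at length 1.

"0"


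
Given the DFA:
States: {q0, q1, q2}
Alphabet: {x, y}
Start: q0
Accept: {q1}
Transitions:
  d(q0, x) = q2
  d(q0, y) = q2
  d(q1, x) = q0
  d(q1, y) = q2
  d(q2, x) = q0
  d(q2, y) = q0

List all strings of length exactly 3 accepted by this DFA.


All strings of length 3: 8 total
Accepted: 0

None


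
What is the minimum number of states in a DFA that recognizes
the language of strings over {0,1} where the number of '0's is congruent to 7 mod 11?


States track (count of '0') mod 11.
Need 11 states: one per remainder 0..10; accept = remainder 7.

11


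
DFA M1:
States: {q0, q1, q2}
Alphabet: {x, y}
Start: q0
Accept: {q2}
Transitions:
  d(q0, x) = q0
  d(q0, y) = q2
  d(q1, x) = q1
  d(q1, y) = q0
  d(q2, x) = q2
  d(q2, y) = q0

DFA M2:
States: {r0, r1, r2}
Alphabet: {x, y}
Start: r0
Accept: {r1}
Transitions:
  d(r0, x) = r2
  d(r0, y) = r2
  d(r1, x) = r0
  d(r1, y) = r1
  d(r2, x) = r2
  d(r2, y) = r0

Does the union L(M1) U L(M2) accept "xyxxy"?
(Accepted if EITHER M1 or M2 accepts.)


M1: final=q0 accepted=False
M2: final=r0 accepted=False

No, union rejects (neither accepts)


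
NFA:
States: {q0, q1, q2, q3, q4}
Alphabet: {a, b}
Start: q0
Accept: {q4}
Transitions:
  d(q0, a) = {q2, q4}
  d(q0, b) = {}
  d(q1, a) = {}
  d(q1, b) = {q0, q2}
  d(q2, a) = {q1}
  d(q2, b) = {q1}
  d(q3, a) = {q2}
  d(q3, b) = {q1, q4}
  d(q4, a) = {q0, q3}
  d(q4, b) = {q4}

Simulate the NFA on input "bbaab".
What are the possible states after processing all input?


Start: {q0}
  --b--> {}
  --b--> {}
  --a--> {}
  --a--> {}
  --b--> {}

{} (empty set, no valid transitions)


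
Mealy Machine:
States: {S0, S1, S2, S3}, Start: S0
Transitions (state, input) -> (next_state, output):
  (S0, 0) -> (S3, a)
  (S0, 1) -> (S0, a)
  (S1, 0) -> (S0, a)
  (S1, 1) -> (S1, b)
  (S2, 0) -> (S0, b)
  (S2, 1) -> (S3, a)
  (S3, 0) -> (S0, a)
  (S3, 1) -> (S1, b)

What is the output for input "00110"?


Step-by-step:
  (S0, 0) -> (S3, a)
  (S3, 0) -> (S0, a)
  (S0, 1) -> (S0, a)
  (S0, 1) -> (S0, a)
  (S0, 0) -> (S3, a)

"aaaaa"


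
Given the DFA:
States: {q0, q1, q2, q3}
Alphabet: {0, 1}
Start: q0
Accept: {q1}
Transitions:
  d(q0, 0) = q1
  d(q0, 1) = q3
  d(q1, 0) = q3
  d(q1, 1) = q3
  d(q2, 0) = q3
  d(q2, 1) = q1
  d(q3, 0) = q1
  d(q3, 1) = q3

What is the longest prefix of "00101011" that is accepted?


Run the DFA, marking each prefix where the state is accepting:
  "" -> q0 [reject]
  "0" -> q1 [accept]
  "00" -> q3 [reject]
  "001" -> q3 [reject]
  "0010" -> q1 [accept]
  "00101" -> q3 [reject]
  "001010" -> q1 [accept]
  "0010101" -> q3 [reject]
  "00101011" -> q3 [reject]

"001010"


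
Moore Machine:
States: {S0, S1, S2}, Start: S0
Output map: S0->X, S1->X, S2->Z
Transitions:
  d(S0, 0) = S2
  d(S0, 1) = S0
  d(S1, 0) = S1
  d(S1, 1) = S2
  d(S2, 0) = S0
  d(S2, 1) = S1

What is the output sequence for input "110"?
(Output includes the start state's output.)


Start: S0 (output X)
  --1--> S0 (output X)
  --1--> S0 (output X)
  --0--> S2 (output Z)

"XXXZ"


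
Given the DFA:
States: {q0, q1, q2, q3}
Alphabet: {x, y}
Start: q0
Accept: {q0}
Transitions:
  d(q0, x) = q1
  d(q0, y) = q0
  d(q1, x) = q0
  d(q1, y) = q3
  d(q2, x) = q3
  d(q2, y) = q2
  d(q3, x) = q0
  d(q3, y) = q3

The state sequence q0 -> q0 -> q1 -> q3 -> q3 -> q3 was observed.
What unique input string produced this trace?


Trace back each transition to find the symbol:
  q0 --[y]--> q0
  q0 --[x]--> q1
  q1 --[y]--> q3
  q3 --[y]--> q3
  q3 --[y]--> q3

"yxyyy"


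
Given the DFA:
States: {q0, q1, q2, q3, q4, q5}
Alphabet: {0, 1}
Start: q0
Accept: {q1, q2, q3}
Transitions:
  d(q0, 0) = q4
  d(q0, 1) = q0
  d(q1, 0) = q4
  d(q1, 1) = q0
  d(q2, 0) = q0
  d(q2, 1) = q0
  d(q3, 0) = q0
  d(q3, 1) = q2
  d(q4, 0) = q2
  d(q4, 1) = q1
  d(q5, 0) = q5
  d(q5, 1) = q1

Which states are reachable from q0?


BFS from q0:
  layer 0: {q0}
  layer 1: {q4}
  layer 2: {q1, q2}

{q0, q1, q2, q4}


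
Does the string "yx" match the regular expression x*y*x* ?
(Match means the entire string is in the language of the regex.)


|string| = 2; first = 'y'; last = 'x'

Yes, "yx" matches x*y*x*


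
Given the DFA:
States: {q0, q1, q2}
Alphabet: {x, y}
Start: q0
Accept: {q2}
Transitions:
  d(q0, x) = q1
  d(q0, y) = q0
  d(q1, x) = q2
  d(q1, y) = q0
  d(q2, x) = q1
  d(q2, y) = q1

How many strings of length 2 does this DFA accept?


Enumerating all length-2 strings:
  "xx" -> q2 [accept]
  "xy" -> q0 [reject]
  "yx" -> q1 [reject]
  "yy" -> q0 [reject]

1 out of 4


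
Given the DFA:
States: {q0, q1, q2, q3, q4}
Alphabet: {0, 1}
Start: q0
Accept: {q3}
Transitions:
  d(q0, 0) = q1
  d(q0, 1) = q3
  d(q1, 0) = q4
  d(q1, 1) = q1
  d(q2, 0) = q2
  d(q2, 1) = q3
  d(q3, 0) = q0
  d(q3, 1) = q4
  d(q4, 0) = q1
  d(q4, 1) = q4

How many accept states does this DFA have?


Accept states listed: {q3}
Counting: q3(1)

1


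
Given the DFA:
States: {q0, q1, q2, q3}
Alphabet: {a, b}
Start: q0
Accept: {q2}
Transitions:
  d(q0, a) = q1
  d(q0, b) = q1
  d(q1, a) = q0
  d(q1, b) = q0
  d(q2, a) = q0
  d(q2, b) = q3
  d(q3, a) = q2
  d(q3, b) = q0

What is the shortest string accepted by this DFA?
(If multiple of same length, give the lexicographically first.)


BFS by string length (lex-first path to each state shown):
  len 0: q0<-""
  len 1: q1<-"a"
  len 2: q0<-"aa"
  len 3: q1<-"aaa"
  len 4: q0<-"aaaa"
  len 5: q1<-"aaaaa"
  len 6: q0<-"aaaaaa"
  len 7: q1<-"aaaaaaa"
  len 8: q0<-"aaaaaaaa"

No string accepted (empty language)


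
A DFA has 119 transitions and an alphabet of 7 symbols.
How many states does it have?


Each state has exactly one transition per symbol.
states = transitions / |alphabet| = 119 / 7 = 17

17


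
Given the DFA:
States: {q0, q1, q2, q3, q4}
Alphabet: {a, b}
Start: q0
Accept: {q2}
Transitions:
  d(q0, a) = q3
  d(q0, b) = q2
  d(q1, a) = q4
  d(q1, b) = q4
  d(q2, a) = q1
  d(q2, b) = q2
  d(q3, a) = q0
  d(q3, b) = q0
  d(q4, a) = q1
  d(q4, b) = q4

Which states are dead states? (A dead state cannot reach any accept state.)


Forward reachability from each state:
  q0 -> reaches accept state q2 (live)
  q1 -> reaches {q1, q4}, no accept state (dead)
  q2 -> reaches accept state q2 (live)
  q3 -> reaches accept state q2 (live)
  q4 -> reaches {q1, q4}, no accept state (dead)

{q1, q4}


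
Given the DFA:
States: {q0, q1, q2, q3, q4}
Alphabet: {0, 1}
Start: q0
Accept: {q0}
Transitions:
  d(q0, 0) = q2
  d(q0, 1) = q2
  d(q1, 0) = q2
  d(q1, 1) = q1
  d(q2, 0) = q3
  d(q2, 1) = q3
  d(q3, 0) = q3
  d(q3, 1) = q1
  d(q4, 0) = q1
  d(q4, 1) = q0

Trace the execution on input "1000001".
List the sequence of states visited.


Input: 1000001
d(q0, 1) = q2
d(q2, 0) = q3
d(q3, 0) = q3
d(q3, 0) = q3
d(q3, 0) = q3
d(q3, 0) = q3
d(q3, 1) = q1


q0 -> q2 -> q3 -> q3 -> q3 -> q3 -> q3 -> q1


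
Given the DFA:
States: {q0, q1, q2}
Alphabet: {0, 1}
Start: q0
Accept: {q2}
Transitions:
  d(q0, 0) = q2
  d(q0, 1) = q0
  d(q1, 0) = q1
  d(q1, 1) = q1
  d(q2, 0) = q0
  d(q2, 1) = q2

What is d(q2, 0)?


Looking up transition d(q2, 0)

q0


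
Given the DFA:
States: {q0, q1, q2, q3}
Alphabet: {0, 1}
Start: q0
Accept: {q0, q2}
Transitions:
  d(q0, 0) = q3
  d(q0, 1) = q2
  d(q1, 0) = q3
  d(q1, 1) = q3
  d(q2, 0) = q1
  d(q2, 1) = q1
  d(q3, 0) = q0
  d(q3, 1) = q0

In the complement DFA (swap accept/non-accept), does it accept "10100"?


Trace: q0 -> q2 -> q1 -> q3 -> q0 -> q3
Final: q3
Original accept: {q0, q2}
Complement: q3 is not in original accept

Yes, complement accepts (original rejects)


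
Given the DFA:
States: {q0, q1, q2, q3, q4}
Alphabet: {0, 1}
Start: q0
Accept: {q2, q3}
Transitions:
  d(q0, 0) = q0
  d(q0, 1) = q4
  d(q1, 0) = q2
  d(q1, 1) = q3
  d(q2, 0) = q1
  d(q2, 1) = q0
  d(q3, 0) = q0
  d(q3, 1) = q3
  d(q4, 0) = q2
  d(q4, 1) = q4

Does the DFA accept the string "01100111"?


Trace: q0 -> q0 -> q4 -> q4 -> q2 -> q1 -> q3 -> q3 -> q3
Final state: q3
Accept states: {q2, q3}

Yes, accepted (final state q3 is an accept state)


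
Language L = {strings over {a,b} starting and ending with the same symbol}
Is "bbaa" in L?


first = 'b', last = 'a'

No, "bbaa" is not in L


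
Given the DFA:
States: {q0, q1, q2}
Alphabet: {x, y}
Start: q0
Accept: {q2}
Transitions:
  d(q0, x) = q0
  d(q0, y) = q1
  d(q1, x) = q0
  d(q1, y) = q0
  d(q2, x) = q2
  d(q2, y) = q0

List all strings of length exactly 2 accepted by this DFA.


All strings of length 2: 4 total
Accepted: 0

None


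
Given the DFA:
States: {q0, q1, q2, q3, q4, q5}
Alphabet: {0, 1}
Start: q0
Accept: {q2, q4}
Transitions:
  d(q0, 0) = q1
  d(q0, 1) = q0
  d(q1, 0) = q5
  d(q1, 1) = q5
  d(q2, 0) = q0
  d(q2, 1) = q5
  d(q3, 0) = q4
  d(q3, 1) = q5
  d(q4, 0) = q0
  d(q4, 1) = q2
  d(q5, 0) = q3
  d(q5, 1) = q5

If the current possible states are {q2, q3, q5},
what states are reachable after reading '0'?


Apply transition on '0' from each current state:
  d(q2, 0) = q0
  d(q3, 0) = q4
  d(q5, 0) = q3

{q0, q3, q4}


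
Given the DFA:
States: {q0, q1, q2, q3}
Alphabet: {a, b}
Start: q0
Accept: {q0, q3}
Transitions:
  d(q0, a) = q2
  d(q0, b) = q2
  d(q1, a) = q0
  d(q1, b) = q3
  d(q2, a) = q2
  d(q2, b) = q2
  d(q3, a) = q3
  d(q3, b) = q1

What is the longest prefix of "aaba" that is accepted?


Run the DFA, marking each prefix where the state is accepting:
  "" -> q0 [accept]
  "a" -> q2 [reject]
  "aa" -> q2 [reject]
  "aab" -> q2 [reject]
  "aaba" -> q2 [reject]

""


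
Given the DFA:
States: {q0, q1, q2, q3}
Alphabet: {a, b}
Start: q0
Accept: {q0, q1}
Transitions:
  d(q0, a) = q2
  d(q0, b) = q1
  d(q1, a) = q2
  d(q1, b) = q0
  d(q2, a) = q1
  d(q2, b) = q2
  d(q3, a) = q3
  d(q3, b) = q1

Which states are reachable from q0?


BFS from q0:
  layer 0: {q0}
  layer 1: {q1, q2}

{q0, q1, q2}


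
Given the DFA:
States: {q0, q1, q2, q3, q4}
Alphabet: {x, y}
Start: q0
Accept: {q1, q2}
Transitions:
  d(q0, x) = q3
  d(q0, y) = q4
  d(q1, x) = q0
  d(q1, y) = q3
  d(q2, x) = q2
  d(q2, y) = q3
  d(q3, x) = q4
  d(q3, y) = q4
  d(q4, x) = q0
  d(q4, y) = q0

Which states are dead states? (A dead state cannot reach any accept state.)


Forward reachability from each state:
  q0 -> reaches {q0, q3, q4}, no accept state (dead)
  q1 -> reaches accept state q1 (live)
  q2 -> reaches accept state q2 (live)
  q3 -> reaches {q0, q3, q4}, no accept state (dead)
  q4 -> reaches {q0, q3, q4}, no accept state (dead)

{q0, q3, q4}


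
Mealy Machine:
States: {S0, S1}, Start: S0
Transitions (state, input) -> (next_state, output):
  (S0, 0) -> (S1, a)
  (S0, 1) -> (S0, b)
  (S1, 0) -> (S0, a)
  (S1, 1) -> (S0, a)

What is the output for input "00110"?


Step-by-step:
  (S0, 0) -> (S1, a)
  (S1, 0) -> (S0, a)
  (S0, 1) -> (S0, b)
  (S0, 1) -> (S0, b)
  (S0, 0) -> (S1, a)

"aabba"


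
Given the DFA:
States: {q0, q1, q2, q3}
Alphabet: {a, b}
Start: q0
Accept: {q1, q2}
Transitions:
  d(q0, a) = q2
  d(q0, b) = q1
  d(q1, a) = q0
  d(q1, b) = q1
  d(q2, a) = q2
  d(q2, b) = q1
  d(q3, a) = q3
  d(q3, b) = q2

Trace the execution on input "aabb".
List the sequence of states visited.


Input: aabb
d(q0, a) = q2
d(q2, a) = q2
d(q2, b) = q1
d(q1, b) = q1


q0 -> q2 -> q2 -> q1 -> q1


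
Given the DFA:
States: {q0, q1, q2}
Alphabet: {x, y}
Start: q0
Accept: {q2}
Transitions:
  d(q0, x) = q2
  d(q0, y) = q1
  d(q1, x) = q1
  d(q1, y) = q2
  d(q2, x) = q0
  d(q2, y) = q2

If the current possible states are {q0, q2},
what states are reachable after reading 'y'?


Apply transition on 'y' from each current state:
  d(q0, y) = q1
  d(q2, y) = q2

{q1, q2}


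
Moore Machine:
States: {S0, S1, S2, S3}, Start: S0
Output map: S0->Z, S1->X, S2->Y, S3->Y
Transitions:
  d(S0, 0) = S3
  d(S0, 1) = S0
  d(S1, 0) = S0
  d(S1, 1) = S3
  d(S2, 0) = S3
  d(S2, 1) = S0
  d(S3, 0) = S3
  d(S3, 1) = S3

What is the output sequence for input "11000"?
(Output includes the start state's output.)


Start: S0 (output Z)
  --1--> S0 (output Z)
  --1--> S0 (output Z)
  --0--> S3 (output Y)
  --0--> S3 (output Y)
  --0--> S3 (output Y)

"ZZZYYY"


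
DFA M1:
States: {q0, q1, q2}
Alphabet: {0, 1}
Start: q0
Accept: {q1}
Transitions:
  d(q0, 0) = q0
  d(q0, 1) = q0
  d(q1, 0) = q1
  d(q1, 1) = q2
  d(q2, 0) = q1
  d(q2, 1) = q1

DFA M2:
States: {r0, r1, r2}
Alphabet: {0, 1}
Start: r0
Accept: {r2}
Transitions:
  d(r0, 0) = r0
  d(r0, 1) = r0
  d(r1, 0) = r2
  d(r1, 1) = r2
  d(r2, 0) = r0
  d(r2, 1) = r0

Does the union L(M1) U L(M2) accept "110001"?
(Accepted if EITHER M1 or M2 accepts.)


M1: final=q0 accepted=False
M2: final=r0 accepted=False

No, union rejects (neither accepts)


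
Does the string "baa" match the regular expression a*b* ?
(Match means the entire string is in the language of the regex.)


|string| = 3; first = 'b'; last = 'a'

No, "baa" does not match a*b*


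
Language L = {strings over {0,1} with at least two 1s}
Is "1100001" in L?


count('1') = 3

Yes, "1100001" is in L


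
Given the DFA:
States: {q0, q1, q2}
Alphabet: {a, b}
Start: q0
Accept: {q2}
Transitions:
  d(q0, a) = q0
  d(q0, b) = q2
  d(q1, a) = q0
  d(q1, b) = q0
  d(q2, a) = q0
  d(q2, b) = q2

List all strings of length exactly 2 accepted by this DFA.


All strings of length 2: 4 total
Accepted: 2

"ab", "bb"


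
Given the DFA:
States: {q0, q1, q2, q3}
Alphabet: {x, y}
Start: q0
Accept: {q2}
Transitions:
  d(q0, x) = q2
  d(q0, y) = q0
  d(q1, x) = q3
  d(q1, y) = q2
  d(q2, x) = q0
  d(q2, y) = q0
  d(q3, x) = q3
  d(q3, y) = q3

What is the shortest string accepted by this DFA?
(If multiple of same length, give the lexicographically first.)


BFS by string length (lex-first path to each state shown):
  len 0: q0<-""
  len 1: q0<-"y", q2<-"x"
Found accept state at length 1.

"x"


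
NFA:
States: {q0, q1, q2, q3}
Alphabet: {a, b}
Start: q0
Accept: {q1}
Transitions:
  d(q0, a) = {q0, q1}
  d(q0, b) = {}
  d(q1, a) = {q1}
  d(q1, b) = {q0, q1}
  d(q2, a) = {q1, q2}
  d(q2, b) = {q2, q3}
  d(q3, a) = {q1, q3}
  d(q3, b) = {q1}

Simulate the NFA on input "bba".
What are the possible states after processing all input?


Start: {q0}
  --b--> {}
  --b--> {}
  --a--> {}

{} (empty set, no valid transitions)


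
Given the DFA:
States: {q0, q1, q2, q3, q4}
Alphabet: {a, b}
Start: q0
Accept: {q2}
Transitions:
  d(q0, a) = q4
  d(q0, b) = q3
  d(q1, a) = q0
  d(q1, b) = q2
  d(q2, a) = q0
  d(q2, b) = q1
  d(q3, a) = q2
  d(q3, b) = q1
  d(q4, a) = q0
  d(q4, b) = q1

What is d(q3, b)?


Looking up transition d(q3, b)

q1


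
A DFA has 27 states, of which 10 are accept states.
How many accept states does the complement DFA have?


Complement swaps accept and non-accept states.
27 - 10 = 17

17


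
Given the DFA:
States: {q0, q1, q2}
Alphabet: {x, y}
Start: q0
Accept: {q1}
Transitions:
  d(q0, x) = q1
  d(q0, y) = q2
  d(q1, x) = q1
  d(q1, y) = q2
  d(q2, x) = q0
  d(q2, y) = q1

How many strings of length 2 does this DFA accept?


Enumerating all length-2 strings:
  "xx" -> q1 [accept]
  "xy" -> q2 [reject]
  "yx" -> q0 [reject]
  "yy" -> q1 [accept]

2 out of 4


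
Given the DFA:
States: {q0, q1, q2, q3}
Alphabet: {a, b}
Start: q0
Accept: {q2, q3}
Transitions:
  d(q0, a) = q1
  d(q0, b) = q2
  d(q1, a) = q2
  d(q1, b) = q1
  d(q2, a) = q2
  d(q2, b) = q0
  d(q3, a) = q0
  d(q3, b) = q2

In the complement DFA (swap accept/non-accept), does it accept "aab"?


Trace: q0 -> q1 -> q2 -> q0
Final: q0
Original accept: {q2, q3}
Complement: q0 is not in original accept

Yes, complement accepts (original rejects)


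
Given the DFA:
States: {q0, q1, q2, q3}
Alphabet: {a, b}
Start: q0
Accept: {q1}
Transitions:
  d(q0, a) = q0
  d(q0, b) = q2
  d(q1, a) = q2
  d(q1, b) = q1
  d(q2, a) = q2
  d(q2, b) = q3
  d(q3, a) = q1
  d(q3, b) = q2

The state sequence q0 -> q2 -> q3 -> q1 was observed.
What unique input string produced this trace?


Trace back each transition to find the symbol:
  q0 --[b]--> q2
  q2 --[b]--> q3
  q3 --[a]--> q1

"bba"


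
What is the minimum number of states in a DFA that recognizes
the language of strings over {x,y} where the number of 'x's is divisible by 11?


States track (count of 'x') mod 11.
Need 11 states: one per remainder 0..10; accept = remainder 0.

11


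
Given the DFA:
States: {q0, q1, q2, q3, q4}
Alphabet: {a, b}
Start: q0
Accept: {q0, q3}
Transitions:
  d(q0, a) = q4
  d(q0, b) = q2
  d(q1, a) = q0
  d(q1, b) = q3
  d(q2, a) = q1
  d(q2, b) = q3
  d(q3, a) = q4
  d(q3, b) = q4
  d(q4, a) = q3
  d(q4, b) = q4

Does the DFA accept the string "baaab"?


Trace: q0 -> q2 -> q1 -> q0 -> q4 -> q4
Final state: q4
Accept states: {q0, q3}

No, rejected (final state q4 is not an accept state)


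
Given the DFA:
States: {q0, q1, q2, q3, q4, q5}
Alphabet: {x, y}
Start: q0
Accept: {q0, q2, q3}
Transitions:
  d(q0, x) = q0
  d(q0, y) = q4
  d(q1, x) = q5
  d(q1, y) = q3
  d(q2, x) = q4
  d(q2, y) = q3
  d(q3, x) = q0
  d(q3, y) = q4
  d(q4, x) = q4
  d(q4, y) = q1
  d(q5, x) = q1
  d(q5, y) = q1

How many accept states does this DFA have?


Accept states listed: {q0, q2, q3}
Counting: q0(1) q2(2) q3(3)

3


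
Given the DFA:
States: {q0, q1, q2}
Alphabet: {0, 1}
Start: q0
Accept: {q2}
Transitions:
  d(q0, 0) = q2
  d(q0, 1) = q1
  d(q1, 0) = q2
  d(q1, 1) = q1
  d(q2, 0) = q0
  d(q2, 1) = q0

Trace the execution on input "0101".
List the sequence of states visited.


Input: 0101
d(q0, 0) = q2
d(q2, 1) = q0
d(q0, 0) = q2
d(q2, 1) = q0


q0 -> q2 -> q0 -> q2 -> q0


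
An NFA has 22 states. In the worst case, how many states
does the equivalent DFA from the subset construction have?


Subset construction: one DFA state per subset of NFA states.
2^22 = 4194304

4194304


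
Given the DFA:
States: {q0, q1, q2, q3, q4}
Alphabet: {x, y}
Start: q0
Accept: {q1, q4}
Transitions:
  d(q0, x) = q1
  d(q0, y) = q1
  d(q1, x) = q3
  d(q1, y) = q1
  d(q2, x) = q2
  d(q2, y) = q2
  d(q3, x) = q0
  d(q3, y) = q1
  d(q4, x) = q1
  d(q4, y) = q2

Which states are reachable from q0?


BFS from q0:
  layer 0: {q0}
  layer 1: {q1}
  layer 2: {q3}

{q0, q1, q3}


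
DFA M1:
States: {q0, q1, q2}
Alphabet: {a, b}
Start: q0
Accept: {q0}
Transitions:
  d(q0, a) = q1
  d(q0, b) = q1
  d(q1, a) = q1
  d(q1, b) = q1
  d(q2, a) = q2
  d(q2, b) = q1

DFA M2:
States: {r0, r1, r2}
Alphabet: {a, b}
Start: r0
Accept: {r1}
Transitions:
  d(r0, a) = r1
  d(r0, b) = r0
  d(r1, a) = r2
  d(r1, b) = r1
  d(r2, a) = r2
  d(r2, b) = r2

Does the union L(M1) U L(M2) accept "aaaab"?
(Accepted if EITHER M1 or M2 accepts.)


M1: final=q1 accepted=False
M2: final=r2 accepted=False

No, union rejects (neither accepts)


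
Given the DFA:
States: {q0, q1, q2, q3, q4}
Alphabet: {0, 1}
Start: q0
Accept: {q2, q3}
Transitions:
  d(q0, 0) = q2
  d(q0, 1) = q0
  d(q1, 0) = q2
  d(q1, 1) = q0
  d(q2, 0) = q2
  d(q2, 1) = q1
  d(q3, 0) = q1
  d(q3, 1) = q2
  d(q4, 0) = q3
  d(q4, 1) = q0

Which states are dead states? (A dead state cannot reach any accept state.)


Forward reachability from each state:
  q0 -> reaches accept state q2 (live)
  q1 -> reaches accept state q2 (live)
  q2 -> reaches accept state q2 (live)
  q3 -> reaches accept state q2 (live)
  q4 -> reaches accept state q2 (live)

None (all states can reach an accept state)


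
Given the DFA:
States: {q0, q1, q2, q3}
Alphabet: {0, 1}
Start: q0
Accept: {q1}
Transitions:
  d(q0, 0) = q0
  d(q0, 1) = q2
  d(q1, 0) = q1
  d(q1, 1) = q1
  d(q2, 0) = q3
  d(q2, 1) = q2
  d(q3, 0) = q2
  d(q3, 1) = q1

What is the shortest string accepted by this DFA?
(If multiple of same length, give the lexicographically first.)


BFS by string length (lex-first path to each state shown):
  len 0: q0<-""
  len 1: q0<-"0", q2<-"1"
  len 2: q0<-"00", q2<-"01", q3<-"10"
  len 3: q0<-"000", q1<-"101", q2<-"001", q3<-"010"
Found accept state at length 3.

"101"


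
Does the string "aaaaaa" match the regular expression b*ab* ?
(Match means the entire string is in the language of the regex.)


|string| = 6; first = 'a'; last = 'a'

No, "aaaaaa" does not match b*ab*


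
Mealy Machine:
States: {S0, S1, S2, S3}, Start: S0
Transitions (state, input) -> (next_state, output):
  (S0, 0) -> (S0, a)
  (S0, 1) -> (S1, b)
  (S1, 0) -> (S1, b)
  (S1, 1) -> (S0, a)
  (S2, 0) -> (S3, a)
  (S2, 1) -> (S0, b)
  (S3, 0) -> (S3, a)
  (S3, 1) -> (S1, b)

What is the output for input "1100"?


Step-by-step:
  (S0, 1) -> (S1, b)
  (S1, 1) -> (S0, a)
  (S0, 0) -> (S0, a)
  (S0, 0) -> (S0, a)

"baaa"


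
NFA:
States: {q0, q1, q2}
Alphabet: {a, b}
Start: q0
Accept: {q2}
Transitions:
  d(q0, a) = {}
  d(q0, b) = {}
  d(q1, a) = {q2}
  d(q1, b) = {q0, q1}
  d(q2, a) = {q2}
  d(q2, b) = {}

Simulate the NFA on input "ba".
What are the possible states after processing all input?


Start: {q0}
  --b--> {}
  --a--> {}

{} (empty set, no valid transitions)


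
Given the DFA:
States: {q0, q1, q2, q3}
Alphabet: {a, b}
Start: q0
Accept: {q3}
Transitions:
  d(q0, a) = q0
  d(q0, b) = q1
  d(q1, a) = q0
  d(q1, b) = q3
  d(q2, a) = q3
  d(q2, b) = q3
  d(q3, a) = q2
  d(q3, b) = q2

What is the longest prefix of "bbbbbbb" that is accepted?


Run the DFA, marking each prefix where the state is accepting:
  "" -> q0 [reject]
  "b" -> q1 [reject]
  "bb" -> q3 [accept]
  "bbb" -> q2 [reject]
  "bbbb" -> q3 [accept]
  "bbbbb" -> q2 [reject]
  "bbbbbb" -> q3 [accept]
  "bbbbbbb" -> q2 [reject]

"bbbbbb"


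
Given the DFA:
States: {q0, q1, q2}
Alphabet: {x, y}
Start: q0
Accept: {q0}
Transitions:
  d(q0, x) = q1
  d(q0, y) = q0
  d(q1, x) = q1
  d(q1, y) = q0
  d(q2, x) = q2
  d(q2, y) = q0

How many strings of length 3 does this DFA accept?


Enumerating all length-3 strings:
  "xxx" -> q1 [reject]
  "xxy" -> q0 [accept]
  "xyx" -> q1 [reject]
  "xyy" -> q0 [accept]
  "yxx" -> q1 [reject]
  "yxy" -> q0 [accept]
  "yyx" -> q1 [reject]
  "yyy" -> q0 [accept]

4 out of 8


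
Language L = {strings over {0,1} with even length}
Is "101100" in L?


length = 6; 6 mod 2 = 0

Yes, "101100" is in L


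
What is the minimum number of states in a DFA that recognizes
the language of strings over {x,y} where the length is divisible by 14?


States track (length) mod 14.
Need 14 states: one per remainder 0..13; accept = remainder 0.

14


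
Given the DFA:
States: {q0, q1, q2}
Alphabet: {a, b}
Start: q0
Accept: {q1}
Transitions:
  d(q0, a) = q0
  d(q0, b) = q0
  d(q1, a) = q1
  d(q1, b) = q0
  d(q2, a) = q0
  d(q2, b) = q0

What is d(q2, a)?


Looking up transition d(q2, a)

q0


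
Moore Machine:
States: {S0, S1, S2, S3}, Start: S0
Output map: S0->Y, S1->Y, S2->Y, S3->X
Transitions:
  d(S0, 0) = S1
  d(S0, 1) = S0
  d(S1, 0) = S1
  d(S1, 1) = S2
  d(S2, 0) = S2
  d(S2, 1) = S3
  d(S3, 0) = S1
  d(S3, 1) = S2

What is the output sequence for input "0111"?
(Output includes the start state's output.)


Start: S0 (output Y)
  --0--> S1 (output Y)
  --1--> S2 (output Y)
  --1--> S3 (output X)
  --1--> S2 (output Y)

"YYYXY"


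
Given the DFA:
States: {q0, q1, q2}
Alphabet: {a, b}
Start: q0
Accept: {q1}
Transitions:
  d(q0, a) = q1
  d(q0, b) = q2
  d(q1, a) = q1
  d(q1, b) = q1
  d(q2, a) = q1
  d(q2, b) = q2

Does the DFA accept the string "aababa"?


Trace: q0 -> q1 -> q1 -> q1 -> q1 -> q1 -> q1
Final state: q1
Accept states: {q1}

Yes, accepted (final state q1 is an accept state)


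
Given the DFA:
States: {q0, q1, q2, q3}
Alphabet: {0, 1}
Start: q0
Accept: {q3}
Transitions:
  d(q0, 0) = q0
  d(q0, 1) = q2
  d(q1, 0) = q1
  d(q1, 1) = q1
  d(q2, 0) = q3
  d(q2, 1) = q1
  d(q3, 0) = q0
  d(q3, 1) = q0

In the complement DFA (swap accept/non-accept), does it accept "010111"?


Trace: q0 -> q0 -> q2 -> q3 -> q0 -> q2 -> q1
Final: q1
Original accept: {q3}
Complement: q1 is not in original accept

Yes, complement accepts (original rejects)


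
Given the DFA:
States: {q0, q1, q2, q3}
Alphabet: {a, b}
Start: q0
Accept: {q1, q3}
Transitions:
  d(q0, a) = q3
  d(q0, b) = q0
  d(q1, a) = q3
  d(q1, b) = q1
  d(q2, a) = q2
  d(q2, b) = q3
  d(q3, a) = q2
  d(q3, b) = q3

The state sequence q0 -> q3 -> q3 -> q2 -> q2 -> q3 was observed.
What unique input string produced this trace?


Trace back each transition to find the symbol:
  q0 --[a]--> q3
  q3 --[b]--> q3
  q3 --[a]--> q2
  q2 --[a]--> q2
  q2 --[b]--> q3

"abaab"


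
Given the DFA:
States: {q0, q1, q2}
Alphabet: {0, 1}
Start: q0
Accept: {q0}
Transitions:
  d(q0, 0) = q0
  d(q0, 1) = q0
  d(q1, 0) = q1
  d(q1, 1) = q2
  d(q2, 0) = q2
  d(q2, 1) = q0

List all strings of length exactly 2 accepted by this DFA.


All strings of length 2: 4 total
Accepted: 4

"00", "01", "10", "11"


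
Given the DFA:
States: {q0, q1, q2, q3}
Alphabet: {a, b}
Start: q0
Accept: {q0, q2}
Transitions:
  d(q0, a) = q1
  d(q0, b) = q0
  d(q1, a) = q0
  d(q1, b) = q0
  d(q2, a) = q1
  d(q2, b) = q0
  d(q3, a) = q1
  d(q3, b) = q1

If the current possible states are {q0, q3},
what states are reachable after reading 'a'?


Apply transition on 'a' from each current state:
  d(q0, a) = q1
  d(q3, a) = q1

{q1}


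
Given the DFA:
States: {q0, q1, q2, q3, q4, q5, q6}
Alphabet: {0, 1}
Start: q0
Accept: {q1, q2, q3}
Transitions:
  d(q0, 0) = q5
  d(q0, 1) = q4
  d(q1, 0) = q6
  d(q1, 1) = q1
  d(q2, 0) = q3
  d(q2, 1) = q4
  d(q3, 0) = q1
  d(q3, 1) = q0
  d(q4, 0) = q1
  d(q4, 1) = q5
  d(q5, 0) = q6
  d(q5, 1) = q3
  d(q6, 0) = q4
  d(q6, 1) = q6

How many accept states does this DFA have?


Accept states listed: {q1, q2, q3}
Counting: q1(1) q2(2) q3(3)

3


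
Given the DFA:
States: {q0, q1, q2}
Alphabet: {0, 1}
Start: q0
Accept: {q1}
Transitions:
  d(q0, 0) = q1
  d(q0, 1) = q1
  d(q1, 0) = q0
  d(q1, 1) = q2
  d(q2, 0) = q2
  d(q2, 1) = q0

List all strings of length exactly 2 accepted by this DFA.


All strings of length 2: 4 total
Accepted: 0

None


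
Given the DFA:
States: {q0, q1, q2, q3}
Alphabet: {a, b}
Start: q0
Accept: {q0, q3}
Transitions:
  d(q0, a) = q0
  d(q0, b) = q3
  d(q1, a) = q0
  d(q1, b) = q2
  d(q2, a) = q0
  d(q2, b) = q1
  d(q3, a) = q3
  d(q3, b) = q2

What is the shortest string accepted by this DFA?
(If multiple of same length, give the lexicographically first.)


BFS by string length (lex-first path to each state shown):
  len 0: q0<-""
Found accept state at length 0.

"" (empty string)


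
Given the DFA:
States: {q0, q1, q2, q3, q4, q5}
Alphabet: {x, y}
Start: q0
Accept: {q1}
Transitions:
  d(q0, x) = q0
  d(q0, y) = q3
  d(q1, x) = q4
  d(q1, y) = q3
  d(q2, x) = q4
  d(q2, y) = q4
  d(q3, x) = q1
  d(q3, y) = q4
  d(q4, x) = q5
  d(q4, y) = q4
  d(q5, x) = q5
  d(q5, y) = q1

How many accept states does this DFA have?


Accept states listed: {q1}
Counting: q1(1)

1


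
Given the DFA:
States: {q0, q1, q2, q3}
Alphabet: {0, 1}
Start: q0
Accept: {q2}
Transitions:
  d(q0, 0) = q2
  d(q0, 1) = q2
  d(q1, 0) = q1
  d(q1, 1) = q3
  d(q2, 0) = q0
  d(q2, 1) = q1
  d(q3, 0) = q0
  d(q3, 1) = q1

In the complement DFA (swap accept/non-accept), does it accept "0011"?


Trace: q0 -> q2 -> q0 -> q2 -> q1
Final: q1
Original accept: {q2}
Complement: q1 is not in original accept

Yes, complement accepts (original rejects)


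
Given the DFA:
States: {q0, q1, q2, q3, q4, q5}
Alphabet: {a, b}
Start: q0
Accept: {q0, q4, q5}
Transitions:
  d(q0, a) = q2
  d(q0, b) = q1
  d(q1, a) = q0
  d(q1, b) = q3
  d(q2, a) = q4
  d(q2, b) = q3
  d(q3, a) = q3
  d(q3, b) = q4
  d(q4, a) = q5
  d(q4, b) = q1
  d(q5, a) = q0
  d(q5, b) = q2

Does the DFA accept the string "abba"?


Trace: q0 -> q2 -> q3 -> q4 -> q5
Final state: q5
Accept states: {q0, q4, q5}

Yes, accepted (final state q5 is an accept state)


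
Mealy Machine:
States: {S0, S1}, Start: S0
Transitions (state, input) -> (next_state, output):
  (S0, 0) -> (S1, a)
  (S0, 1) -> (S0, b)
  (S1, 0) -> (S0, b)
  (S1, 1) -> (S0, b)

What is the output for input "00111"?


Step-by-step:
  (S0, 0) -> (S1, a)
  (S1, 0) -> (S0, b)
  (S0, 1) -> (S0, b)
  (S0, 1) -> (S0, b)
  (S0, 1) -> (S0, b)

"abbbb"


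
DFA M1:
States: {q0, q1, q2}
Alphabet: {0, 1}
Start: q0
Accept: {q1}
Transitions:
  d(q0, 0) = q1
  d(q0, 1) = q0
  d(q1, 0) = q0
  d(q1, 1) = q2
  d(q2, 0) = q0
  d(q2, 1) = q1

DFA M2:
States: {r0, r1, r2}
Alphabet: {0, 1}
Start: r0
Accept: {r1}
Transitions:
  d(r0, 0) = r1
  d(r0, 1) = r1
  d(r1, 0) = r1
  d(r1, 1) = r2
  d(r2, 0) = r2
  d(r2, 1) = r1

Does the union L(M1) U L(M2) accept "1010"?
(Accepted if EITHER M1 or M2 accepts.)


M1: final=q0 accepted=False
M2: final=r2 accepted=False

No, union rejects (neither accepts)
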